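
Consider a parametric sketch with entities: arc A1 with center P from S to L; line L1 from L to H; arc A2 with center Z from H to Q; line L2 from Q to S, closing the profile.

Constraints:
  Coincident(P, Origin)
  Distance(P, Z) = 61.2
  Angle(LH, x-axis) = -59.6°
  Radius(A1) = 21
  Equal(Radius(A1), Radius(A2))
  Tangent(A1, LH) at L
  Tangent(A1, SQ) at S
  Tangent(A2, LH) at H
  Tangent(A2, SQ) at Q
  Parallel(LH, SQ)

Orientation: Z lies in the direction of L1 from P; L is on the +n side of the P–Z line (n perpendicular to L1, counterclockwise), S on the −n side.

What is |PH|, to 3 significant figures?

64.7

Tangency of A1 to both parallel lines with radius 21.0 puts L and S at P ± 21.0·n: L = (18.1, 10.6), S = (-18.1, -10.6). Equal radii place H and Q the same way about Z: H = Z + 21.0·n = (49.1, -42.2), Q = Z − 21.0·n = (12.9, -63.4). Then |PH| = |H − P| = 64.7.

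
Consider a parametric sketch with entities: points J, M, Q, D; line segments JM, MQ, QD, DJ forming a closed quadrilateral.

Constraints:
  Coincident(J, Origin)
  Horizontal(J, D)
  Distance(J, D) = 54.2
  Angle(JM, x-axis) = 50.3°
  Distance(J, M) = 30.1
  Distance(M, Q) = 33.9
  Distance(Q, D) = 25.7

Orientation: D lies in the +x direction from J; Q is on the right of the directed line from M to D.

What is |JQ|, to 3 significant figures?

31.4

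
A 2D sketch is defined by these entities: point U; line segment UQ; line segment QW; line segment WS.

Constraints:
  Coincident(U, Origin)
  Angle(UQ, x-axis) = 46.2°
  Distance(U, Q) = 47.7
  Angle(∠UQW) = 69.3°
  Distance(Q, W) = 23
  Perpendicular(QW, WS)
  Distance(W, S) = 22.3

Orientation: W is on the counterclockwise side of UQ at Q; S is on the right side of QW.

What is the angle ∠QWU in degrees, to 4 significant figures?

82.17°

U is at the origin; UQ runs at 46.2° with length 47.7, so Q = 47.7·(cos 46.2°, sin 46.2°) = (33.02, 34.43). ∠UQW = 69.3°, so QW runs at 46.2° + (180° − 69.3°) = 156.9° from the x-axis; with |QW| = 23.0, W = Q + 23.0·(cos 156.9°, sin 156.9°) = (11.86, 43.45). Then cos ∠QWU = WQ·WU / (|WQ||WU|), giving 82.17°.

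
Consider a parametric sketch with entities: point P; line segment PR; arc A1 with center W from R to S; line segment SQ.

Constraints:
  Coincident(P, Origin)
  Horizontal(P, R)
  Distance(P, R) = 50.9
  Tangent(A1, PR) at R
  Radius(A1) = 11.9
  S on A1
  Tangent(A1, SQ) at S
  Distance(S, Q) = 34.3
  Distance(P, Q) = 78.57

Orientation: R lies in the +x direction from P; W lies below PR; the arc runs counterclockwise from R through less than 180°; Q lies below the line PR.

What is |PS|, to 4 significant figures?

46.13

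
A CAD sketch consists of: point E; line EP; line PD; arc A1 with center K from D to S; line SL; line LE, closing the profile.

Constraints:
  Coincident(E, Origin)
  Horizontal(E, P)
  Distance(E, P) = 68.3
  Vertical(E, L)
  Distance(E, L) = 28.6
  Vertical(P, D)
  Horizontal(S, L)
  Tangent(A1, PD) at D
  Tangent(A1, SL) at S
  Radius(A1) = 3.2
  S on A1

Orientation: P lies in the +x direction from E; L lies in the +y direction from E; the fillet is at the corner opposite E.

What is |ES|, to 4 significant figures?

71.11

E is at the origin; EP is horizontal with |EP| = 68.3 and P on the +x side, so P = (68.30, 0.000). E and L share the same x with |EL| = 28.6 and L on the +y side, so L = (0.000, 28.60). The virtual corner opposite E is at (68.30, 28.60). A1 meets PD tangentially, so KD is at right angles to PD and tangency of A1 to SL means the radius KS is perpendicular to SL, with radius 3.2, so the center K sits 3.2 in from both sides at K = (65.10, 25.40). That places the tangent points at D = (68.30, 25.40) on PD and S = (65.10, 28.60) on SL. Then |ES| = |S − E| = 71.11.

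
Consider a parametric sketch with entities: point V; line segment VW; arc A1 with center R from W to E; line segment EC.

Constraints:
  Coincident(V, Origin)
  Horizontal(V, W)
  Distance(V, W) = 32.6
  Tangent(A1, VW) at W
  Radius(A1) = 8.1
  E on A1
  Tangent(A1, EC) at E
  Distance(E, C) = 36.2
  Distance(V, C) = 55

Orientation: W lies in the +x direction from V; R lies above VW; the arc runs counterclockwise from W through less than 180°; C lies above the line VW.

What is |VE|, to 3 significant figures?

41.7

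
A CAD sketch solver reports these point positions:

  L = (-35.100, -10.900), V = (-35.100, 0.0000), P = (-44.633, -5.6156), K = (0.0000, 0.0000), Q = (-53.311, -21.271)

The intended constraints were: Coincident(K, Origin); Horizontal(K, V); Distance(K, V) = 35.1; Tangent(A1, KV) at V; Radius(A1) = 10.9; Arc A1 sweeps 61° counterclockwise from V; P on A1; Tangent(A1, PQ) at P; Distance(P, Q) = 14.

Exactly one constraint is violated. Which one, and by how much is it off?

Distance(P, Q) = 14 — off by 3.90.

K = (0.00, 0.00) ✓; K.y = 0.00, V.y = 0.00 ✓; |KV| = 35.10 ✓; ∠(LV, VK) = 90.00° ✓; |LV| = 10.90 ✓; bearing(L→P) − bearing(L→V) = 61.00° ✓; |LP| = 10.90 ✓; ∠(LP, PQ) = 90.00° ✓; |PQ| = 17.90 ✗.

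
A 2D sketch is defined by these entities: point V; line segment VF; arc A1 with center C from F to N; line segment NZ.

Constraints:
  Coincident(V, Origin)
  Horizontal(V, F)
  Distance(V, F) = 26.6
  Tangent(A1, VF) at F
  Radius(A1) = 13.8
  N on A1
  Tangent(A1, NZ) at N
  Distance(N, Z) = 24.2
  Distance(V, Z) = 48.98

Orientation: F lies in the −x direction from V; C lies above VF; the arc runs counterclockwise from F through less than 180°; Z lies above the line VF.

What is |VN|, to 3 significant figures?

24.9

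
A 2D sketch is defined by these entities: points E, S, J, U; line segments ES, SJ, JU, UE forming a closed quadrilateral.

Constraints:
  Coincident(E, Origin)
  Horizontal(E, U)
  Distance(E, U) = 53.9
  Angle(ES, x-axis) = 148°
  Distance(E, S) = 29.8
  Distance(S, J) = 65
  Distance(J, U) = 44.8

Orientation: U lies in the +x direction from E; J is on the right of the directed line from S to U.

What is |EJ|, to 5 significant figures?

36.571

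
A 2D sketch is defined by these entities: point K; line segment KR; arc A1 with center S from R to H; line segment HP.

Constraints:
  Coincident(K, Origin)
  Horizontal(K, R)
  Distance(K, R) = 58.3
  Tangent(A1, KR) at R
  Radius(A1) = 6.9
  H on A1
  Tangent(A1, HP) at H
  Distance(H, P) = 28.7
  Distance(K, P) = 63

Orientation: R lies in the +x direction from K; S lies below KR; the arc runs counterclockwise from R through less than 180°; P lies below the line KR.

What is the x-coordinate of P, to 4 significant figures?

51.90

Checks: K.y = 0.00, R.y = 0.00 ✓; |SH| = 6.900 ✓; ∠(SH, HP) = 90.00° ✓; |HP| = 28.70 ✓; |KP| = 63.00 ✓.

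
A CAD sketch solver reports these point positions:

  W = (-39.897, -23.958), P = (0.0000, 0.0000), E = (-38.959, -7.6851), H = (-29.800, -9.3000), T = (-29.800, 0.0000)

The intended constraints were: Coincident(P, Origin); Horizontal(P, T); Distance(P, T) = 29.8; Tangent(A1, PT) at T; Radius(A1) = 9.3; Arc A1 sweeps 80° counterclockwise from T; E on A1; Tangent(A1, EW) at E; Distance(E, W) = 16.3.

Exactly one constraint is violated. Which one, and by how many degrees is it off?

Tangent(A1, EW) at E — off by 6.70°.

P = (0.00, 0.00) ✓; P.y = 0.00, T.y = 0.00 ✓; |PT| = 29.80 ✓; ∠(HT, TP) = 90.00° ✓; |HT| = 9.300 ✓; bearing(H→E) − bearing(H→T) = 80.00° ✓; |HE| = 9.300 ✓; ∠(HE, EW) = 83.30° ✗; |EW| = 16.30 ✓.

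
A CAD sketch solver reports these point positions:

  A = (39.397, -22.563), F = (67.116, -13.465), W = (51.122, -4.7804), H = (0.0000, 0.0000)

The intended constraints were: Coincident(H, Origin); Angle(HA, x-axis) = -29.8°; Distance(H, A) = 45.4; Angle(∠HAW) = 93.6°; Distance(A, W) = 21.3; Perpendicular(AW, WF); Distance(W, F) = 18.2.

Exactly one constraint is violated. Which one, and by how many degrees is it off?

Perpendicular(AW, WF) — off by 4.90°.

H = (0.00, 0.00) ✓; HA at -29.80° ✓; |HA| = 45.40 ✓; ∠HAW = 93.60° ✓; |AW| = 21.30 ✓; ∠(AW, WF) = 85.10° ✗; |WF| = 18.20 ✓.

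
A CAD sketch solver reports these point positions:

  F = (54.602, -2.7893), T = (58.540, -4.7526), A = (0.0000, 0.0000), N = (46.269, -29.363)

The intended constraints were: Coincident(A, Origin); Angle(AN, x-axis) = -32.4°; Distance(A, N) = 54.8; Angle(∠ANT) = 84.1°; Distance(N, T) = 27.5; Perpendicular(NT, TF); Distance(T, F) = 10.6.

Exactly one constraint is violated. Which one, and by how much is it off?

Distance(T, F) = 10.6 — off by 6.20.

A = (0.00, 0.00) ✓; AN at -32.40° ✓; |AN| = 54.80 ✓; ∠ANT = 84.10° ✓; |NT| = 27.50 ✓; ∠(NT, TF) = 90.00° ✓; |TF| = 4.400 ✗.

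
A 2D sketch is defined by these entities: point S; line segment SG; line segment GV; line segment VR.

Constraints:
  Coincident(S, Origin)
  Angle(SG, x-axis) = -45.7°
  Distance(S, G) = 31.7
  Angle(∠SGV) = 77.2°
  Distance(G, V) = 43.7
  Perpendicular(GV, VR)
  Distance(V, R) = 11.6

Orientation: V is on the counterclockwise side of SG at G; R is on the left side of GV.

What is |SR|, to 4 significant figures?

41.45

S is at the origin; SG runs at -45.7° with length 31.7, so G = 31.7·(cos -45.7°, sin -45.7°) = (22.14, -22.69). ∠SGV = 77.2°, so GV runs at -45.7° + (180° − 77.2°) = 57.10° from the x-axis; with |GV| = 43.7, V = G + 43.7·(cos 57.10°, sin 57.10°) = (45.88, 14.00). GV ⟂ VR; with |VR| = 11.6 on the left of GV, R = V + 11.6·(-0.8396, 0.5432) = (36.14, 20.30). Then |SR| = |R − S| = 41.45.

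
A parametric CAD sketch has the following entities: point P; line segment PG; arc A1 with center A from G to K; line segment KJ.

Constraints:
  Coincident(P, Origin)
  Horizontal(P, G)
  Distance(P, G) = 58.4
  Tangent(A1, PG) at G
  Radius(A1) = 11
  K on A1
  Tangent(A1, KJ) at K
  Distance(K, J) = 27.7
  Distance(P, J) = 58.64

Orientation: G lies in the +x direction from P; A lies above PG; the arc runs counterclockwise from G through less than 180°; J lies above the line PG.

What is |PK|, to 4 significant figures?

68.46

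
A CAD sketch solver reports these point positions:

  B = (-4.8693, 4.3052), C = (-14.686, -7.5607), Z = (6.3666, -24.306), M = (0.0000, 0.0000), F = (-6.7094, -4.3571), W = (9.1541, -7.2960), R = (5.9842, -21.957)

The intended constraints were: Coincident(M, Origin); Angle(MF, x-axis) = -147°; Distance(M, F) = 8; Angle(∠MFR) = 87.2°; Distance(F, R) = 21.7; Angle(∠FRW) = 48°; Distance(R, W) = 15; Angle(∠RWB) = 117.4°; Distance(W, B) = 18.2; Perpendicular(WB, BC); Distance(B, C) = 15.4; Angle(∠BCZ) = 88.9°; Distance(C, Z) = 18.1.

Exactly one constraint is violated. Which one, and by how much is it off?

Distance(C, Z) = 18.1 — off by 8.80.

M = (0.00, 0.00) ✓; MF at -147.0° ✓; |MF| = 8.000 ✓; ∠MFR = 87.20° ✓; |FR| = 21.70 ✓; ∠FRW = 48.00° ✓; |RW| = 15.00 ✓; ∠RWB = 117.4° ✓; |WB| = 18.20 ✓; ∠(WB, BC) = 90.00° ✓; |BC| = 15.40 ✓; ∠BCZ = 88.90° ✓; |CZ| = 26.90 ✗.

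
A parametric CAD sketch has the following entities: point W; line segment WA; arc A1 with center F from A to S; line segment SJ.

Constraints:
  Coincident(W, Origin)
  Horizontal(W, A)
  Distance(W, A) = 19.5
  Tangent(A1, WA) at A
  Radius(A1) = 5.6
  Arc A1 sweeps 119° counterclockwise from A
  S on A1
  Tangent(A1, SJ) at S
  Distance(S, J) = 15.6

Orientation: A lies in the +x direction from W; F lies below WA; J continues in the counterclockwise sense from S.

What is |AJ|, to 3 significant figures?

22.1

W is at the origin; W and A share the same y with |WA| = 19.5 and A on the +x side, so A = (19.5, 0.00). Tangency of A1 to WA means the radius FA is perpendicular to WA, so F = A + (0, -5.6) = (19.5, -5.60). On A1, A sits at bearing 90° from F; a 119° counterclockwise sweep puts S at bearing 209°, so S = F + 5.6·(cos 209°, sin 209°) = (14.6, -8.31). Tangency of A1 to SJ means the radius FS is perpendicular to SJ, so SJ runs along (−sin 209°, cos 209°); with |SJ| = 15.6, J = (22.2, -22.0). Then |AJ| = |J − A| = 22.1.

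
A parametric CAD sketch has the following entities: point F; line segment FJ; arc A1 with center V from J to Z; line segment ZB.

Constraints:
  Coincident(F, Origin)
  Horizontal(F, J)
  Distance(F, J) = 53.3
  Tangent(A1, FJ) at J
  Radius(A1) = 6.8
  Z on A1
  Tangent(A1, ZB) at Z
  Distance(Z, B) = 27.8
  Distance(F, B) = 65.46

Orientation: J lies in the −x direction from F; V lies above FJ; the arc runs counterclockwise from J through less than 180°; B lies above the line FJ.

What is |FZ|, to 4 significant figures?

47.63

F is at the origin; FJ is horizontal with |FJ| = 53.3 and J on the −x side, so J = (-53.30, 0.000). Since A1 is tangent to FJ there, VJ ⟂ FJ, so V = J + (0, 6.8) = (-53.30, 6.800). Since VZ ⟂ ZB (tangency), |VB| = √(6.8² + 27.8²) = 28.62 regardless of where Z sits on A1. So B lies on both circle(F, 65.46) and circle(V, 28.62); the above-FJ intersection is B = (-55.09, 35.36). Z is the foot of the tangent from B: Z = (-46.81, 8.825).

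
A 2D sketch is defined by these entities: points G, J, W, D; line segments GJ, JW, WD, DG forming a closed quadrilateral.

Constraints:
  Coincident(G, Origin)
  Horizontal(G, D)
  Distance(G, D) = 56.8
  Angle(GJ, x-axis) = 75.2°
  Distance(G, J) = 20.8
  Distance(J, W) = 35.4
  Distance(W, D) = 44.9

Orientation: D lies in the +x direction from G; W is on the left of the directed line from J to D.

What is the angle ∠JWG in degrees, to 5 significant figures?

15.444°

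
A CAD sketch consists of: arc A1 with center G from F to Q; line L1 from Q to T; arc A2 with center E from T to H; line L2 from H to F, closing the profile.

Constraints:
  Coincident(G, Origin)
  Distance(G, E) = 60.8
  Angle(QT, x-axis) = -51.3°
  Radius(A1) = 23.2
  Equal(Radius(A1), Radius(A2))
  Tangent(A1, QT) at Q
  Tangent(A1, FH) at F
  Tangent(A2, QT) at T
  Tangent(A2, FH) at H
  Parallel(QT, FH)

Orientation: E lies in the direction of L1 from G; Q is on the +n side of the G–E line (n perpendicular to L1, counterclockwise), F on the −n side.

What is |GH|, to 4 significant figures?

65.08

Tangency of A1 to both parallel lines with radius 23.2 puts Q and F at G ± 23.2·n: Q = (18.11, 14.51), F = (-18.11, -14.51). Equal radii place T and H the same way about E: T = E + 23.2·n = (56.12, -32.94), H = E − 23.2·n = (19.91, -61.96). Then |GH| = |H − G| = 65.08.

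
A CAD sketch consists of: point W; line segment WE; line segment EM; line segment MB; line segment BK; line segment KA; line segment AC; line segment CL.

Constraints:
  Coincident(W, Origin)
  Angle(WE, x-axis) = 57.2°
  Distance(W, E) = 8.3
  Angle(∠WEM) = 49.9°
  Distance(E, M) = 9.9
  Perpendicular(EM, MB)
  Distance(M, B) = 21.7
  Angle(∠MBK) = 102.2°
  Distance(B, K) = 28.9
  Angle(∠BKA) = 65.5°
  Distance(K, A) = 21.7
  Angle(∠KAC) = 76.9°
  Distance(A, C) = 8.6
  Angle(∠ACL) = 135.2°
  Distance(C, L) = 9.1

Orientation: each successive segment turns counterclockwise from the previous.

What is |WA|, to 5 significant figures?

19.073

W is at the origin; WE runs at 57.2° with length 8.3, so E = (4.4962, 6.9767). ∠WEM = 49.9° gives EM at -172.70° from the x-axis; with |EM| = 9.9, M = (-5.3236, 5.7188). EM is perpendicular to MB, so MB runs at -82.700°; with |MB| = 21.7, B = (-2.5663, -15.805). ∠MBK = 102.2° gives BK at -4.9000° from the x-axis; with |BK| = 28.9, K = (26.228, -18.274). ∠BKA = 65.5° gives KA at 109.60° from the x-axis; with |KA| = 21.7, A = (18.949, 2.1688). Then |WA| = |A − W| = 19.073.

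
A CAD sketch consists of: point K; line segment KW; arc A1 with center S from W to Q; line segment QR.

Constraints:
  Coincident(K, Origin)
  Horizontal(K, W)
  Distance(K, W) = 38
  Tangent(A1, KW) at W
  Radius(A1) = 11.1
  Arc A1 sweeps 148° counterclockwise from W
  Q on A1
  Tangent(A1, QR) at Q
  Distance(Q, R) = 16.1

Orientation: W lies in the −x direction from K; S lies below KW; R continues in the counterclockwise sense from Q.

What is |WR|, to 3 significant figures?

30.1

On A1, W sits at bearing 90° from S; a 148° counterclockwise sweep puts Q at bearing 238°, so Q = S + 11.1·(cos 238°, sin 238°) = (-43.9, -20.5). Tangency of A1 to QR means the radius SQ is perpendicular to QR, so QR runs along (−sin 238°, cos 238°); with |QR| = 16.1, R = (-30.2, -29.0). Then |WR| = |R − W| = 30.1.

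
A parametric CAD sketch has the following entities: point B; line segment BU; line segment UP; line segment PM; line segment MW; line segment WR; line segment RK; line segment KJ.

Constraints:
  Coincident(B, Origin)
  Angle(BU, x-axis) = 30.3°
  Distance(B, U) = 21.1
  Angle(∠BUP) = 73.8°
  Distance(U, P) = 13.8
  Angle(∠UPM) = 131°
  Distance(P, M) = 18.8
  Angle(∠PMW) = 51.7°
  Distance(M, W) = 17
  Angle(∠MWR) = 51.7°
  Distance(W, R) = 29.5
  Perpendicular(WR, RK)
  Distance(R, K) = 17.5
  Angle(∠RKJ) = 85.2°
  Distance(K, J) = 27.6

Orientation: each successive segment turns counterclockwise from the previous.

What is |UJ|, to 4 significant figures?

31.73

B is at the origin; BU runs at 30.3° with length 21.1, so U = (18.22, 10.65). ∠BUP = 73.8° gives UP at 136.5° from the x-axis; with |UP| = 13.8, P = (8.207, 20.14). ∠UPM = 131.0° gives PM at -174.5° from the x-axis; with |PM| = 18.8, M = (-10.51, 18.34). ∠PMW = 51.7° gives MW at -46.20° from the x-axis; with |MW| = 17.0, W = (1.260, 6.073). ∠MWR = 51.7° gives WR at 82.10° from the x-axis; with |WR| = 29.5, R = (5.315, 35.29). WR is perpendicular to RK, so RK runs at 172.1°; with |RK| = 17.5, K = (-12.02, 37.70). ∠RKJ = 85.2° gives KJ at -93.10° from the x-axis; with |KJ| = 27.6, J = (-13.51, 10.14). Then |UJ| = |J − U| = 31.73.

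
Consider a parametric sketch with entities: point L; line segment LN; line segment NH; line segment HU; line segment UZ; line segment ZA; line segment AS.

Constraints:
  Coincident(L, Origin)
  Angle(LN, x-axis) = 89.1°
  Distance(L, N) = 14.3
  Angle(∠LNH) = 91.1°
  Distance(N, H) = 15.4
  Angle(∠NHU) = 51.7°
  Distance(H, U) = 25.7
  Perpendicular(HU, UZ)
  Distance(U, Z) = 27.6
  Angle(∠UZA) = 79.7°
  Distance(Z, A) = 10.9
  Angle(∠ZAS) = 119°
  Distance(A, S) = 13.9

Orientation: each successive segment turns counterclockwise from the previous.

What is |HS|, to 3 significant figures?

16.3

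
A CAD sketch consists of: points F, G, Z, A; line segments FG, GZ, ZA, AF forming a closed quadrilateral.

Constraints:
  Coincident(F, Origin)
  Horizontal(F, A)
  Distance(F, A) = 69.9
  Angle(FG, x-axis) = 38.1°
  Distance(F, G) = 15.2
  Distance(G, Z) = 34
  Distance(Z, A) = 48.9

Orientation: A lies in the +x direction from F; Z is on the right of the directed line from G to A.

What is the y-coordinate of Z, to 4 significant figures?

-21.58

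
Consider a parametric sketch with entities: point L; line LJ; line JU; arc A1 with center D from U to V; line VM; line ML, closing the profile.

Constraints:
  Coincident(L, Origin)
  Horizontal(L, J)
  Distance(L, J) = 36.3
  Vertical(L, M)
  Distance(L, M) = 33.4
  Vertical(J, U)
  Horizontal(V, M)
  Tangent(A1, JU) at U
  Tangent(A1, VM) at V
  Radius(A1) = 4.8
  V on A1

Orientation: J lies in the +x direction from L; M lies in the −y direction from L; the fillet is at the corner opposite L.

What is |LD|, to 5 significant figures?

42.547

LM is vertical with |LM| = 33.4 and M on the −y side, so M = (0.0000, -33.400). The virtual corner opposite L is at (36.300, -33.400). Since A1 is tangent to JU there, DU ⟂ JU and A1 meets VM tangentially, so DV is at right angles to VM, with radius 4.8, so the center D sits 4.8 in from both sides at D = (31.500, -28.600). Then |LD| = |D − L| = 42.547.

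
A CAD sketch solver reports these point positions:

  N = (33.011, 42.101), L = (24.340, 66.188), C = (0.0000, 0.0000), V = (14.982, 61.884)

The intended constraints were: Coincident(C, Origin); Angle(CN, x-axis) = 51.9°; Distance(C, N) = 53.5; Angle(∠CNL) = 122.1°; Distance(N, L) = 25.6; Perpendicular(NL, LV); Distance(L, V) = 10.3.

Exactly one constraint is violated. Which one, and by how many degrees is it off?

Perpendicular(NL, LV) — off by 4.90°.

C = (0.00, 0.00) ✓; CN at 51.90° ✓; |CN| = 53.50 ✓; ∠CNL = 122.1° ✓; |NL| = 25.60 ✓; ∠(NL, LV) = 94.90° ✗; |LV| = 10.30 ✓.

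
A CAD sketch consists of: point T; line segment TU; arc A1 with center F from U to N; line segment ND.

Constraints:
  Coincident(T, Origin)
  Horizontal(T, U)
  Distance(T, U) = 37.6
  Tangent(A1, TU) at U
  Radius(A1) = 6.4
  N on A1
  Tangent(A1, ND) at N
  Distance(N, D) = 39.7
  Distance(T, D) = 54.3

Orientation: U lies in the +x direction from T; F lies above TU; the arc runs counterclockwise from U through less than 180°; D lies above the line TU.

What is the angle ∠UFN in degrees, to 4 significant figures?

111.1°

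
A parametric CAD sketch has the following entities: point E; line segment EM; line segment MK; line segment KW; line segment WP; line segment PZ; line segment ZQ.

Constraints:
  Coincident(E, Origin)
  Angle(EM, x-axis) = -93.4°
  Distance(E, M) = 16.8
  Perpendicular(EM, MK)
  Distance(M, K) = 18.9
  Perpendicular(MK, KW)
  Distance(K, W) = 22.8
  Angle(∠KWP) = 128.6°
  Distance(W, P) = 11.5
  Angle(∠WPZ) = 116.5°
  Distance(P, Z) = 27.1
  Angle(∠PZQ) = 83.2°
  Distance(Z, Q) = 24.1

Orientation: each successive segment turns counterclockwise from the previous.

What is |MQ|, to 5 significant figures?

2.7896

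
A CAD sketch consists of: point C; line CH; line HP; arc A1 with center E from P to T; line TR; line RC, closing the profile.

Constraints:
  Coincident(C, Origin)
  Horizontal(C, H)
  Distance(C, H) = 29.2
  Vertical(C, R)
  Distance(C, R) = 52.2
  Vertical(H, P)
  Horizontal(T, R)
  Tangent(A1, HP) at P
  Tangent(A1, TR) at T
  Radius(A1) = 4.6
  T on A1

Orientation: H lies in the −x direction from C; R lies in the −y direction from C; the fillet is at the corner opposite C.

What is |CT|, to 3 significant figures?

57.7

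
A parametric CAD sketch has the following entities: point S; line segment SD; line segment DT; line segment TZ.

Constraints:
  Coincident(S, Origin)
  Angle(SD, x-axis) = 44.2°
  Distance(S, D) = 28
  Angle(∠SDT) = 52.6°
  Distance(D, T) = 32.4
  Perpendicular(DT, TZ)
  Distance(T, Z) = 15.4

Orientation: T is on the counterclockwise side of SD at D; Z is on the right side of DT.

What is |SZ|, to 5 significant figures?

40.669

∠SDT = 52.6°, so DT runs at 44.2° + (180° − 52.6°) = 171.60° from the x-axis; with |DT| = 32.4, T = D + 32.4·(cos 171.60°, sin 171.60°) = (-11.979, 24.254). DT is perpendicular to TZ; with |TZ| = 15.4 on the right of DT, Z = T + 15.4·(0.14608, 0.98927) = (-9.7292, 39.489). Then |SZ| = |Z − S| = 40.669.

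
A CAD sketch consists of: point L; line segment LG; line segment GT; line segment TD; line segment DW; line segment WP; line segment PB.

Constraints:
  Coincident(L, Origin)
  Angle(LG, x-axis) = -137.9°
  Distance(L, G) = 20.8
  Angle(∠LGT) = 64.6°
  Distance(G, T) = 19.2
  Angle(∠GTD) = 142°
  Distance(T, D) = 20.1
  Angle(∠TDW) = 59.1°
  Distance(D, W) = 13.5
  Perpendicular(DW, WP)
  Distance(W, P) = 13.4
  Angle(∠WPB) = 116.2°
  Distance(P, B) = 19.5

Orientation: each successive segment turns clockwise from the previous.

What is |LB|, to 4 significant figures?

35.87

L is at the origin; LG runs at -137.9° with length 20.8, so G = (-15.43, -13.94). ∠LGT = 64.6° gives GT at 106.7° from the x-axis; with |GT| = 19.2, T = (-20.95, 4.445). ∠GTD = 142.0° gives TD at 68.70° from the x-axis; with |TD| = 20.1, D = (-13.65, 23.17). ∠TDW = 59.1° gives DW at -52.20° from the x-axis; with |DW| = 13.5, W = (-5.375, 12.51). The perpendicularity gives WP at right angles to DW, so WP runs at -142.2°; with |WP| = 13.4, P = (-15.96, 4.292). ∠WPB = 116.2° gives PB at 154.0° from the x-axis; with |PB| = 19.5, B = (-33.49, 12.84). Then |LB| = |B − L| = 35.87.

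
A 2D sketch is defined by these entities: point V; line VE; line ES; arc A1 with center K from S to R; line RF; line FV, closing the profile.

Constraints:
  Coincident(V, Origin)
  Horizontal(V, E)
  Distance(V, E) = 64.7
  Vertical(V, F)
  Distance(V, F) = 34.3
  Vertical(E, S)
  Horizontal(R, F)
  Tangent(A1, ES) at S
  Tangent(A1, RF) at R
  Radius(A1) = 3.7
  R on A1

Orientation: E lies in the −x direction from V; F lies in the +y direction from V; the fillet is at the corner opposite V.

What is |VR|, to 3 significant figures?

70.0

V is at the origin; V and E share the same y with |VE| = 64.7 and E on the −x side, so E = (-64.7, 0.00). VF is vertical with |VF| = 34.3 and F on the +y side, so F = (0.00, 34.3). The virtual corner opposite V is at (-64.7, 34.3). Since A1 is tangent to ES there, KS ⟂ ES and tangency of A1 to RF means the radius KR is perpendicular to RF, with radius 3.7, so the center K sits 3.7 in from both sides at K = (-61.0, 30.6). That places the tangent points at S = (-64.7, 30.6) on ES and R = (-61.0, 34.3) on RF. Then |VR| = |R − V| = 70.0.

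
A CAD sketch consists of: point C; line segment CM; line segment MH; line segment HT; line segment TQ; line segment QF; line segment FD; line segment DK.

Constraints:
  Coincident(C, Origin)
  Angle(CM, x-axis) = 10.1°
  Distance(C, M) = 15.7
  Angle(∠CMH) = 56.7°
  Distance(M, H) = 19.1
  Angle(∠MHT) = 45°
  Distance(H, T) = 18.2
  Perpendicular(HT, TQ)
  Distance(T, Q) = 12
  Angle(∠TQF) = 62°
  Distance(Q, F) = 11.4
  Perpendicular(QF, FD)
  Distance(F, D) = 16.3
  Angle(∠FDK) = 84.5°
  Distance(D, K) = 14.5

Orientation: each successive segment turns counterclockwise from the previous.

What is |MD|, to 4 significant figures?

21.37

∠TQF = 62.0° gives QF at 116.4° from the x-axis; with |QF| = 11.4, F = (8.752, 8.314). QF ⟂ FD, so FD runs at -153.6°; with |FD| = 16.3, D = (-5.848, 1.066). Then |MD| = |D − M| = 21.37.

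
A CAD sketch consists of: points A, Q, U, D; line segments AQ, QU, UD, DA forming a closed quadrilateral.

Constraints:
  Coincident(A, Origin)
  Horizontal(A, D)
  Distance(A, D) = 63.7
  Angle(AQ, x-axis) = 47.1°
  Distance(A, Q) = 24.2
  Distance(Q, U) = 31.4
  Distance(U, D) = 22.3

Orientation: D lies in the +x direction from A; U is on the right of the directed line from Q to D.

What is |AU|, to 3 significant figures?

41.5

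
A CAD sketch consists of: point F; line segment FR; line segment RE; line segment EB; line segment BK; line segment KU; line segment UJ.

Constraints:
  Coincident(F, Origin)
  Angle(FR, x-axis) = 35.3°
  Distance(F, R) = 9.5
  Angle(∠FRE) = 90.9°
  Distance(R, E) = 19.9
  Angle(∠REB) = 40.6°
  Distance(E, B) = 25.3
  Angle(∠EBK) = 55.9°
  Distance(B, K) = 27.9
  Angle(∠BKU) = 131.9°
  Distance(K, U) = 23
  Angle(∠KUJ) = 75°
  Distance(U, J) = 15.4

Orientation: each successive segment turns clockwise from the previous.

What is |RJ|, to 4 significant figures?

26.38

∠BKU = 131.9° gives KU at -5.400° from the x-axis; with |KU| = 23.0, U = (38.28, 11.96). ∠KUJ = 75.0° gives UJ at -110.4° from the x-axis; with |UJ| = 15.4, J = (32.91, -2.470). Then |RJ| = |J − R| = 26.38.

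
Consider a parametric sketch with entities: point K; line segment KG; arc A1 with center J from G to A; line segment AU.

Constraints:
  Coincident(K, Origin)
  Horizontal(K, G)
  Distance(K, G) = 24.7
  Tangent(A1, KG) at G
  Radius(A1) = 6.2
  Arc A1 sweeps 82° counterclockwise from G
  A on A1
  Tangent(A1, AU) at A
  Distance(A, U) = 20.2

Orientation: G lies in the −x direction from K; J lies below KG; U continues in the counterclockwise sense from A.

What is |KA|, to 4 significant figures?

31.30

The tangent condition forces JG to be normal to KG, so J = G + (0, -6.2) = (-24.70, -6.200). On A1, G sits at bearing 90° from J; an 82° counterclockwise sweep puts A at bearing 172°, so A = J + 6.2·(cos 172°, sin 172°) = (-30.84, -5.337). Then |KA| = |A − K| = 31.30.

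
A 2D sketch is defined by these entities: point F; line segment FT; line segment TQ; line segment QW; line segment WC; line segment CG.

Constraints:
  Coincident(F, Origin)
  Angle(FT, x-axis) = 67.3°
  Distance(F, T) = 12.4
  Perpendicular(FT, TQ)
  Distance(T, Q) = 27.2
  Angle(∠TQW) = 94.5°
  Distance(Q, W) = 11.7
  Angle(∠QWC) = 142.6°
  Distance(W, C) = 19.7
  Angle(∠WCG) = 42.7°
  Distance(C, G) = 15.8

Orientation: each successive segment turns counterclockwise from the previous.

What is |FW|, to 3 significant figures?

28.1

F is at the origin; FT runs at 67.3° with length 12.4, so T = (4.79, 11.4). FT is perpendicular to TQ, so TQ runs at 157°; with |TQ| = 27.2, Q = (-20.3, 21.9). ∠TQW = 94.5° gives QW at -117° from the x-axis; with |QW| = 11.7, W = (-25.7, 11.5). Then |FW| = |W − F| = 28.1.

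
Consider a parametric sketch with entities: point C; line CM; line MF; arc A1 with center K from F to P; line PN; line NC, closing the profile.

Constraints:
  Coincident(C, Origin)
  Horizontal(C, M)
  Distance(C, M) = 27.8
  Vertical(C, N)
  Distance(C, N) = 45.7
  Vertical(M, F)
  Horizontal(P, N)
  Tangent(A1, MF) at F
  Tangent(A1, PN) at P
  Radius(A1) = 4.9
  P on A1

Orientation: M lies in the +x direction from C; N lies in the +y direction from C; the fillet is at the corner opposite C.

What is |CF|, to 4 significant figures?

49.37

C is at the origin; C and M share the same y with |CM| = 27.8 and M on the +x side, so M = (27.80, 0.000). CN is vertical with |CN| = 45.7 and N on the +y side, so N = (0.000, 45.70). The virtual corner opposite C is at (27.80, 45.70). A1 meets MF tangentially, so KF is at right angles to MF and tangency of A1 to PN means the radius KP is perpendicular to PN, with radius 4.9, so the center K sits 4.9 in from both sides at K = (22.90, 40.80). That places the tangent points at F = (27.80, 40.80) on MF and P = (22.90, 45.70) on PN. Then |CF| = |F − C| = 49.37.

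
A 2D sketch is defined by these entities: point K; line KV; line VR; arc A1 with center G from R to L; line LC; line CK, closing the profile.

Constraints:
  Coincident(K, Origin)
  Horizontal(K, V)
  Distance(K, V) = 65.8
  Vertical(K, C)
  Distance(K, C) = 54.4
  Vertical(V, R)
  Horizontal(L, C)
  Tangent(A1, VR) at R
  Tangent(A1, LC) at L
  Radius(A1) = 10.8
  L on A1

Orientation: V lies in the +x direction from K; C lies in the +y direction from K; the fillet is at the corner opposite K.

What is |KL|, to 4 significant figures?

77.36

K is at the origin; K and V share the same y with |KV| = 65.8 and V on the +x side, so V = (65.80, 0.000). K and C share the same x with |KC| = 54.4 and C on the +y side, so C = (0.000, 54.40). The virtual corner opposite K is at (65.80, 54.40). Tangency of A1 to VR means the radius GR is perpendicular to VR and tangency of A1 to LC means the radius GL is perpendicular to LC, with radius 10.8, so the center G sits 10.8 in from both sides at G = (55.00, 43.60). That places the tangent points at R = (65.80, 43.60) on VR and L = (55.00, 54.40) on LC. Then |KL| = |L − K| = 77.36.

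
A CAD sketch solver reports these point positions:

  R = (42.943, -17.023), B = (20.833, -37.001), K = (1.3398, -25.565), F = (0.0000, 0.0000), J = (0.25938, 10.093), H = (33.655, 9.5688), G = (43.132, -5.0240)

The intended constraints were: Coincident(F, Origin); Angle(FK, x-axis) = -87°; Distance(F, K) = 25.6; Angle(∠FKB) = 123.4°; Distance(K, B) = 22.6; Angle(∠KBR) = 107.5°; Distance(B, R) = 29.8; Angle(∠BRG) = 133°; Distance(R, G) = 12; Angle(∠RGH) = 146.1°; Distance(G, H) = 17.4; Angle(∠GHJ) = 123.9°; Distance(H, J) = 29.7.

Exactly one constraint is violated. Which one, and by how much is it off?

Distance(H, J) = 29.7 — off by 3.70.

F = (0.00, 0.00) ✓; FK at -87.00° ✓; |FK| = 25.60 ✓; ∠FKB = 123.4° ✓; |KB| = 22.60 ✓; ∠KBR = 107.5° ✓; |BR| = 29.80 ✓; ∠BRG = 133.0° ✓; |RG| = 12.00 ✓; ∠RGH = 146.1° ✓; |GH| = 17.40 ✓; ∠GHJ = 123.9° ✓; |HJ| = 33.40 ✗.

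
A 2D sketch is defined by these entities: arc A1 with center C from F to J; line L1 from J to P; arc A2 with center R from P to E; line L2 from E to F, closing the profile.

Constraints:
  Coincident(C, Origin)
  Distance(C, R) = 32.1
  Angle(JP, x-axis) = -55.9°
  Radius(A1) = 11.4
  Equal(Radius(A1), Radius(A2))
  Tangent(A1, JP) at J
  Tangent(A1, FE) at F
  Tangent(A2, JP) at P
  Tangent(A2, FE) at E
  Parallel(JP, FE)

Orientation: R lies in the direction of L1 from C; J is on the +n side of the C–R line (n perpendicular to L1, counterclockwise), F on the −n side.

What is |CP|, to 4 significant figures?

34.06

The slot axis is L1's direction at -55.9°, so u = (cos -55.9°, sin -55.9°) = (0.5606, -0.8281) and n = (−sin -55.9°, cos -55.9°) = (0.8281, 0.5606). C is at the origin and R lies 32.1 along u from C, so R = 32.1·u = (18.00, -26.58). Tangency of A1 to both parallel lines with radius 11.4 puts J and F at C ± 11.4·n: J = (9.440, 6.391), F = (-9.440, -6.391). Equal radii place P and E the same way about R: P = R + 11.4·n = (27.44, -20.19), E = R − 11.4·n = (8.557, -32.97). Then |CP| = |P − C| = 34.06.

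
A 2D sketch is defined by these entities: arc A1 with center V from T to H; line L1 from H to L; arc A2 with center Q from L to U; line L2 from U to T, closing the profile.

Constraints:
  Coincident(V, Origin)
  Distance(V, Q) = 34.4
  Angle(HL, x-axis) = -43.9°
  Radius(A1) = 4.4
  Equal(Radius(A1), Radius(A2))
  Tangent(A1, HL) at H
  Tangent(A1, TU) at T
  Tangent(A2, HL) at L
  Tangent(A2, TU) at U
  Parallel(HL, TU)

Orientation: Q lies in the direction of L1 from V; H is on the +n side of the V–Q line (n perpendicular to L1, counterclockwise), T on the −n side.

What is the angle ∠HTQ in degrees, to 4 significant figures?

82.71°

V is at the origin and Q lies 34.4 along u from V, so Q = 34.4·u = (24.79, -23.85). Tangency of A1 to both parallel lines with radius 4.4 puts H and T at V ± 4.4·n: H = (3.051, 3.170), T = (-3.051, -3.170). Then cos ∠HTQ = TH·TQ / (|TH||TQ|), giving 82.71°.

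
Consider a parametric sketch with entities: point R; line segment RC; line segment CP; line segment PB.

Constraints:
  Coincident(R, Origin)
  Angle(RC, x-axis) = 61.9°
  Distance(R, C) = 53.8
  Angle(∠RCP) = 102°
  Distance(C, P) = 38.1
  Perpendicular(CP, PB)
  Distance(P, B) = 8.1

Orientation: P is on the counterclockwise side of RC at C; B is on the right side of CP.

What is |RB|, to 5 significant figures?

78.208

∠RCP = 102.0°, so CP runs at 61.9° + (180° − 102.0°) = 139.90° from the x-axis; with |CP| = 38.1, P = C + 38.1·(cos 139.90°, sin 139.90°) = (-3.8031, 72.000). The perpendicularity gives PB at right angles to CP; with |PB| = 8.1 on the right of CP, B = P + 8.1·(0.64412, 0.76492) = (1.4143, 78.195). Then |RB| = |B − R| = 78.208.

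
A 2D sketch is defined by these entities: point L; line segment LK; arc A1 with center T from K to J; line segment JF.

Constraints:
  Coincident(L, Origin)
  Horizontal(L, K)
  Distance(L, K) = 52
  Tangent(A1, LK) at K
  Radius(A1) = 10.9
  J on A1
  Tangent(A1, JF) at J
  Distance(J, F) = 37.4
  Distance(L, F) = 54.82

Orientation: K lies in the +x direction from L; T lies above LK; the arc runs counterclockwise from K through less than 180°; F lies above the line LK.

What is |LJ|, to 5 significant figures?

62.367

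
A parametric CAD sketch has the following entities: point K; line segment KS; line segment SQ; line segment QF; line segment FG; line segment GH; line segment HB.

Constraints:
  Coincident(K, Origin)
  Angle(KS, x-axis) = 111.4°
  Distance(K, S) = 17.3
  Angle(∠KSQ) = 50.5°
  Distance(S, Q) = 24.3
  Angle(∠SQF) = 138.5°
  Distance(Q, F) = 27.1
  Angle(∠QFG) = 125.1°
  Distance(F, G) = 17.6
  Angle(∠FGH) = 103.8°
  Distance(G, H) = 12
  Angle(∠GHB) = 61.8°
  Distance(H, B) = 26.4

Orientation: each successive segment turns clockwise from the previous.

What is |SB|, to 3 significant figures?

42.0

K is at the origin; KS runs at 111.4° with length 17.3, so S = (-6.31, 16.1). ∠KSQ = 50.5° gives SQ at -18.1° from the x-axis; with |SQ| = 24.3, Q = (16.8, 8.56). ∠SQF = 138.5° gives QF at -59.6° from the x-axis; with |QF| = 27.1, F = (30.5, -14.8). ∠QFG = 125.1° gives FG at -114° from the x-axis; with |FG| = 17.6, G = (23.2, -30.8). ∠FGH = 103.8° gives GH at 169° from the x-axis; with |GH| = 12.0, H = (11.4, -28.6). ∠GHB = 61.8° gives HB at 51.1° from the x-axis; with |HB| = 26.4, B = (28.0, -8.06). Then |SB| = |B − S| = 42.0.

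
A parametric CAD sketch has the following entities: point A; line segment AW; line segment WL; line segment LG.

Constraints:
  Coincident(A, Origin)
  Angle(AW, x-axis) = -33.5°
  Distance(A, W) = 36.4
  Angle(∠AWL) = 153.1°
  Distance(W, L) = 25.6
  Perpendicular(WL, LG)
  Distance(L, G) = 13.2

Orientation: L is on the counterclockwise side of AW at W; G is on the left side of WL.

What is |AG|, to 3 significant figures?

58.2

∠AWL = 153.1°, so WL runs at -33.5° + (180° − 153.1°) = -6.60° from the x-axis; with |WL| = 25.6, L = W + 25.6·(cos -6.60°, sin -6.60°) = (55.8, -23.0). The perpendicularity gives LG at right angles to WL; with |LG| = 13.2 on the left of WL, G = L + 13.2·(0.115, 0.993) = (57.3, -9.92). Then |AG| = |G − A| = 58.2.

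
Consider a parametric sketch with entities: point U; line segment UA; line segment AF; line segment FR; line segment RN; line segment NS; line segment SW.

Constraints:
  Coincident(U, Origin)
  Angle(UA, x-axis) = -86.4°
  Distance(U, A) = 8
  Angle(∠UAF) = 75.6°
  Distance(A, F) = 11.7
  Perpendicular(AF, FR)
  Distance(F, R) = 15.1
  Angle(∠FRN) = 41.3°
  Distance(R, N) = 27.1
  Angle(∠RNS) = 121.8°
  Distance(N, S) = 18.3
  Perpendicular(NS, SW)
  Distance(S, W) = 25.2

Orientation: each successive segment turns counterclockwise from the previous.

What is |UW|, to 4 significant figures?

31.46

∠RNS = 121.8° gives NS at -55.10° from the x-axis; with |NS| = 18.3, S = (6.715, -29.91). NS is perpendicular to SW, so SW runs at 34.90°; with |SW| = 25.2, W = (27.38, -15.49). Then |UW| = |W − U| = 31.46.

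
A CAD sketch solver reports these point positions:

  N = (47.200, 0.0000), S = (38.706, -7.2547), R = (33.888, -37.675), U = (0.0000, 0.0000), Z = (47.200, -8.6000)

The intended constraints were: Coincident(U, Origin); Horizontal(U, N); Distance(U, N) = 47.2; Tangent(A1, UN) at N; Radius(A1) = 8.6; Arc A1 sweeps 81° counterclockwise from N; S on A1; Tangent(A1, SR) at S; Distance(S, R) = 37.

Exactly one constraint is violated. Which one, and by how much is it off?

Distance(S, R) = 37 — off by 6.20.

U = (0.00, 0.00) ✓; U.y = 0.00, N.y = 0.00 ✓; |UN| = 47.20 ✓; ∠(ZN, NU) = 90.00° ✓; |ZN| = 8.600 ✓; bearing(Z→S) − bearing(Z→N) = 81.00° ✓; |ZS| = 8.600 ✓; ∠(ZS, SR) = 90.00° ✓; |SR| = 30.80 ✗.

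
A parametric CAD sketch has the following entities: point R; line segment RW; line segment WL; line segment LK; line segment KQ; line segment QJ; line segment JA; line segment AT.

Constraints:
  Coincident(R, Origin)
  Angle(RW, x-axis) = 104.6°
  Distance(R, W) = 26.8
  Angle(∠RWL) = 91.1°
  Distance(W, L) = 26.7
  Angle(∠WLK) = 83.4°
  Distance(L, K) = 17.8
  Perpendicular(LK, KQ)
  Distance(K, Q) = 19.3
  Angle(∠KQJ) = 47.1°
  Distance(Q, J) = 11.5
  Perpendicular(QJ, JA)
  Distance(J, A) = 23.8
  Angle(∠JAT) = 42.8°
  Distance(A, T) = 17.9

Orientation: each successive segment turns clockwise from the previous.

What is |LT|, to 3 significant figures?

28.2

R is at the origin; RW runs at 104.6° with length 26.8, so W = (-6.76, 25.9). ∠RWL = 91.1° gives WL at 15.7° from the x-axis; with |WL| = 26.7, L = (18.9, 33.2). ∠WLK = 83.4° gives LK at -80.9° from the x-axis; with |LK| = 17.8, K = (21.8, 15.6). The perpendicularity gives KQ at right angles to LK, so KQ runs at -171°; with |KQ| = 19.3, Q = (2.71, 12.5). ∠KQJ = 47.1° gives QJ at 56.2° from the x-axis; with |QJ| = 11.5, J = (9.10, 22.1). The perpendicularity gives JA at right angles to QJ, so JA runs at -33.8°; with |JA| = 23.8, A = (28.9, 8.85). ∠JAT = 42.8° gives AT at -171° from the x-axis; with |AT| = 17.9, T = (11.2, 6.05). Then |LT| = |T − L| = 28.2.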